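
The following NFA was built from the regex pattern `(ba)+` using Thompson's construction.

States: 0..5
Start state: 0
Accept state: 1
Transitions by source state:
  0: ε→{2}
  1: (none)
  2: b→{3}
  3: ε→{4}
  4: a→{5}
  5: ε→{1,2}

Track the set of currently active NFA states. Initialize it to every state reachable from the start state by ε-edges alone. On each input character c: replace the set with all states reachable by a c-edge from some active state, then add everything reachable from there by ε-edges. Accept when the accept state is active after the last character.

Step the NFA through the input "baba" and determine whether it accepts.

Answer: ACCEPT

Steps:
S₀ = ε-closure({0}) = {0,2}
'b' @ 1: {3,4}
'a' @ 2: {1,2,5}  ✓accept
'b' @ 3: {3,4}
'a' @ 4: {1,2,5}  ✓accept
end set {1,2,5} — state 1 in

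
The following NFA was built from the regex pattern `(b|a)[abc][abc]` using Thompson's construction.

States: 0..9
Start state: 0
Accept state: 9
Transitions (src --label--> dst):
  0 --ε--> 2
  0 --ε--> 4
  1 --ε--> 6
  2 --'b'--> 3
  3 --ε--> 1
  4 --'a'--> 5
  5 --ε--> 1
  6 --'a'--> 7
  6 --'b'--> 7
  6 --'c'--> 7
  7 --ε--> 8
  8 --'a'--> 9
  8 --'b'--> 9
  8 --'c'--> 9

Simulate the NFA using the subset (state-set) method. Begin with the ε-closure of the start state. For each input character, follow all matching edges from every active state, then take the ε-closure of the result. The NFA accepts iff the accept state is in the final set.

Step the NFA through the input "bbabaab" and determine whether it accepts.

initial (ε-close {0}): {0,2,4}
'b' @ 1: {1,3,6}
'b' @ 2: {7,8}
'a' @ 3: {9}  ✓accept
'b' @ 4: {}  — dead — no transitions
rest 'aab' ignored (set empty)
after full input: {}  (accept=9 not in)

Answer: REJECT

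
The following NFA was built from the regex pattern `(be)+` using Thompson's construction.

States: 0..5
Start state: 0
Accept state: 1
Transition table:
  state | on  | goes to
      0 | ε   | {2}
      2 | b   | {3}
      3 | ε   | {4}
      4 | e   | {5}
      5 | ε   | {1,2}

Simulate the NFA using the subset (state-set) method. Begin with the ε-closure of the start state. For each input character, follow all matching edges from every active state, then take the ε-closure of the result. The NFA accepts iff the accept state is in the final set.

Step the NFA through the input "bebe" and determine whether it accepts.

initial (ε-close {0}): {0,2}
'b' @ 1: {3,4}
'e' @ 2: {1,2,5}  (accept∈set)
'b' @ 3: {3,4}
'e' @ 4: {1,2,5}  (accept∈set)
final: {1,2,5}; accept 1 in set

Answer: ACCEPT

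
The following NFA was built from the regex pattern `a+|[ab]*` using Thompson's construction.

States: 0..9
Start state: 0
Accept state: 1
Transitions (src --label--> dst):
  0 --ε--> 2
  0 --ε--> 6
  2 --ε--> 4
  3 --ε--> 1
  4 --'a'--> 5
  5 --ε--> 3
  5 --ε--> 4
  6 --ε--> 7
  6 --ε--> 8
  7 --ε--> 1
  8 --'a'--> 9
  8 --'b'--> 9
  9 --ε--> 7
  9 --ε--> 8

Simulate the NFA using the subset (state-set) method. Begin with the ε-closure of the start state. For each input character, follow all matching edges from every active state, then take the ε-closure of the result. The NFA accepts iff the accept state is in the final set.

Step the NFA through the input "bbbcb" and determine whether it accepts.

Answer: REJECT

Trace:
initial (ε-close {0}): {0,1,2,4,6,7,8}
'b' @ 1: {1,7,8,9}  ✓accept
'b' @ 2: {1,7,8,9}  ✓accept
'b' @ 3: {1,7,8,9}  ✓accept
'c' @ 4: {}  — dead — no transitions
rest 'b' ignored (set empty)
after full input: {}  (accept=1 not in)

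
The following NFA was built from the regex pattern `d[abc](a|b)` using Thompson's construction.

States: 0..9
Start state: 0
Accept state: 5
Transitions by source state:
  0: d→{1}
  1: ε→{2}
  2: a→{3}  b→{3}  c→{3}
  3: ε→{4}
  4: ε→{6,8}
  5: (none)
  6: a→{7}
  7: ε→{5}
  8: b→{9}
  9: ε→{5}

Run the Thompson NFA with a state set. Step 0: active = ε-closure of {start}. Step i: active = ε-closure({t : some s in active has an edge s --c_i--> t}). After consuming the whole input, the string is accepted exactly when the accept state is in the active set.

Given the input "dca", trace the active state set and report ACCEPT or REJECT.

initial (ε-close {0}): {0}
'd' @ 1: {1,2}
'c' @ 2: {3,4,6,8}
'a' @ 3: {5,7}  ✓accept
after full input: {5,7}  (accept=5 in)

Answer: ACCEPT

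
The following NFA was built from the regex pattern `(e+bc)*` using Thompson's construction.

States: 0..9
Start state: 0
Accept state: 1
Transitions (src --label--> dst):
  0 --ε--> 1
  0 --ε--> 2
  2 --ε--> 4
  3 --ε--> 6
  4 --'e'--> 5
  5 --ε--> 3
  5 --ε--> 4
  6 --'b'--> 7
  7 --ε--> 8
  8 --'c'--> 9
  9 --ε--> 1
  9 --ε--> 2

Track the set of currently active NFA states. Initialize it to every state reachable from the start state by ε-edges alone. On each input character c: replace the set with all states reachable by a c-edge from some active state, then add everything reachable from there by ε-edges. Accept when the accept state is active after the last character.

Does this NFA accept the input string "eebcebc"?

Answer: ACCEPT

Trace:
S₀ = ε-closure({0}) = {0,1,2,4}
'e' @ 1: {3,4,5,6}
'e' @ 2: {3,4,5,6}
'b' @ 3: {7,8}
'c' @ 4: {1,2,4,9}  [accepting]
'e' @ 5: {3,4,5,6}
'b' @ 6: {7,8}
'c' @ 7: {1,2,4,9}  [accepting]
final: {1,2,4,9}; accept 1 in set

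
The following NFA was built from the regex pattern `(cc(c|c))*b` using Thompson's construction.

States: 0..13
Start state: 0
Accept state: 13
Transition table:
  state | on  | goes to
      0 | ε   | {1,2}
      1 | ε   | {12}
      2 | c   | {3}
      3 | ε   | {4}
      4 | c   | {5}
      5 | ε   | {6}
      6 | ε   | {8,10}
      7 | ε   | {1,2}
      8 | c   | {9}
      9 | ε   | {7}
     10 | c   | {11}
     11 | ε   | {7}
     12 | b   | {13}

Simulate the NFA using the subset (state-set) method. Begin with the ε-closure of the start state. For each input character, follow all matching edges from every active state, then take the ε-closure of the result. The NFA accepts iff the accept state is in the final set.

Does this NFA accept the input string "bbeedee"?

Answer: REJECT

Trace:
start: ε-closure({0}) = {0,1,2,12}
'b' @ 1: {13}  (accept∈set)
'b' @ 2: {}  — no active states
rest 'eedee' ignored (set empty)
after full input: {}  (accept=13 not in)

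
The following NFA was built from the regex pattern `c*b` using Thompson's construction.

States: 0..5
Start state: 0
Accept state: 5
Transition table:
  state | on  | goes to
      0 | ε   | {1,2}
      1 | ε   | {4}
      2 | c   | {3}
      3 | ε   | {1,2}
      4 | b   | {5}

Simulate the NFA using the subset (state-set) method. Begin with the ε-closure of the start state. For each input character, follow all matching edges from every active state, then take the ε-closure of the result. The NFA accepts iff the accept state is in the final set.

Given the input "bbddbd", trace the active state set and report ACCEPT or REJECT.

Answer: REJECT

Trace:
S₀ = ε-closure({0}) = {0,1,2,4}
'b' @ 1: {5}  (accept∈set)
'b' @ 2: {}  — no active states
rest 'ddbd' ignored (set empty)
final: {}; accept 5 not in set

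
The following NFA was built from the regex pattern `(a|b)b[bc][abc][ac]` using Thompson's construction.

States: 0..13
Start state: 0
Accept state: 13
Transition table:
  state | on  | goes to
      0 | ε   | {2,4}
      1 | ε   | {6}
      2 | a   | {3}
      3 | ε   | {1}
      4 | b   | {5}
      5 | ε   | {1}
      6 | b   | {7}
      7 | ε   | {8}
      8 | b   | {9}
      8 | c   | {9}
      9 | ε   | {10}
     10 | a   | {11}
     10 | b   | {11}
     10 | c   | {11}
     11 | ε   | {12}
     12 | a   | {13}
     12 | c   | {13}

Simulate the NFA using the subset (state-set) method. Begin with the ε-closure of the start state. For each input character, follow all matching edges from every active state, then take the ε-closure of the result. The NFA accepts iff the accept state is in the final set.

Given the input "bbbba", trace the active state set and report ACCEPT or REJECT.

S₀ = ε-closure({0}) = {0,2,4}
'b' @ 1: {1,5,6}
'b' @ 2: {7,8}
'b' @ 3: {9,10}
'b' @ 4: {11,12}
'a' @ 5: {13}  (accept∈set)
after full input: {13}  (accept=13 in)

Answer: ACCEPT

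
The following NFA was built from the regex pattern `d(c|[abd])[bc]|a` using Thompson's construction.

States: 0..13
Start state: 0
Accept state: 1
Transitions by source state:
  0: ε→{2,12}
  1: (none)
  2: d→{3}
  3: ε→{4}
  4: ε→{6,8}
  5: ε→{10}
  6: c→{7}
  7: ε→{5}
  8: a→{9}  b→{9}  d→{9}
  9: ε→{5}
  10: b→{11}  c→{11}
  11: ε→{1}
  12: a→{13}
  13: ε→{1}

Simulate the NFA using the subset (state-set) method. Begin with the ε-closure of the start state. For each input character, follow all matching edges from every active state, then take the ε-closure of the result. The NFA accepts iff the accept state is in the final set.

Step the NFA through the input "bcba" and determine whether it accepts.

start: ε-closure({0}) = {0,2,12}
'b' @ 1: {}  — dead — no transitions
rest 'cba' ignored (set empty)
final: {}; accept 1 not in set

Answer: REJECT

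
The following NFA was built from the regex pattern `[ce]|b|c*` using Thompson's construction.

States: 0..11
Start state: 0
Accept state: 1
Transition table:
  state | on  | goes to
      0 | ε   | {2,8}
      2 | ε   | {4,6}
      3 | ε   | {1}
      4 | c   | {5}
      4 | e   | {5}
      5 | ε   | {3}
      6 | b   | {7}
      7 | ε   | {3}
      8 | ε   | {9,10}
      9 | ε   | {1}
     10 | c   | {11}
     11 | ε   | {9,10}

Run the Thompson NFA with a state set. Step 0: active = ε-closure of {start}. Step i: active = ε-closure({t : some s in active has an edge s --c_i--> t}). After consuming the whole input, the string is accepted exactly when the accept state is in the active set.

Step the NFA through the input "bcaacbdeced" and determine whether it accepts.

Answer: REJECT

Derivation:
S₀ = ε-closure({0}) = {0,1,2,4,6,8,9,10}
'b' @ 1: {1,3,7}  [accepting]
'c' @ 2: {}  — dead — no transitions
rest 'aacbdeced' ignored (set empty)
after full input: {}  (accept=1 not in)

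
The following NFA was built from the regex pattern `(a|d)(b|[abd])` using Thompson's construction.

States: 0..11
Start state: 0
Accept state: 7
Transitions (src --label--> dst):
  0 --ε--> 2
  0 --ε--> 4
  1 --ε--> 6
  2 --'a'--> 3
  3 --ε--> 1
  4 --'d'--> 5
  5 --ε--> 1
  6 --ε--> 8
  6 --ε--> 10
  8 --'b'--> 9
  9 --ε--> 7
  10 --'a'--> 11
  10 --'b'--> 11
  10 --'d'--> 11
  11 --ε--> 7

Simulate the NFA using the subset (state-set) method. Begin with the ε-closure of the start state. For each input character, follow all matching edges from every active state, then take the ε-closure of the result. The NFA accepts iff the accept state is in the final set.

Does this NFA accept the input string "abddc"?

start: ε-closure({0}) = {0,2,4}
'a' @ 1: {1,3,6,8,10}
'b' @ 2: {7,9,11}  ✓accept
'd' @ 3: {}  — state set empty
rest 'dc' ignored (set empty)
end set {} — state 7 not in

Answer: REJECT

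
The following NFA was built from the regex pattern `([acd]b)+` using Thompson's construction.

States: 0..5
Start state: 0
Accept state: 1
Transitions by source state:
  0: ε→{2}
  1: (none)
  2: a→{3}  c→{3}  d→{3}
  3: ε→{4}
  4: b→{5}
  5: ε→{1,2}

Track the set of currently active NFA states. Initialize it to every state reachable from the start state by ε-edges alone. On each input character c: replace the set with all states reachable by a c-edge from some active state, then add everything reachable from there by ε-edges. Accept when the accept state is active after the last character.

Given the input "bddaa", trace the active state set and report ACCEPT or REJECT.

Answer: REJECT

Trace:
initial (ε-close {0}): {0,2}
'b' @ 1: {}  — dead — no transitions
rest 'ddaa' ignored (set empty)
after full input: {}  (accept=1 not in)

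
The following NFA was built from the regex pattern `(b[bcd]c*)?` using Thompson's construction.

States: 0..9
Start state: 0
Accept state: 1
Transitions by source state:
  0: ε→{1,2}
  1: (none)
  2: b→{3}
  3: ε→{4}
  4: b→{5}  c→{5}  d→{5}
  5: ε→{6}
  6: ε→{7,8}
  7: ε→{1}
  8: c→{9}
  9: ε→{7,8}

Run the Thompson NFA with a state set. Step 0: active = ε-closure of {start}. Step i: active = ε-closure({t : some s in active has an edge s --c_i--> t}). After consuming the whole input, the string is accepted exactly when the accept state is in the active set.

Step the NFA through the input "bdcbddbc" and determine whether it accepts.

initial (ε-close {0}): {0,1,2}
'b' @ 1: {3,4}
'd' @ 2: {1,5,6,7,8}  [accepting]
'c' @ 3: {1,7,8,9}  [accepting]
'b' @ 4: {}  — state set empty
rest 'ddbc' ignored (set empty)
after full input: {}  (accept=1 not in)

Answer: REJECT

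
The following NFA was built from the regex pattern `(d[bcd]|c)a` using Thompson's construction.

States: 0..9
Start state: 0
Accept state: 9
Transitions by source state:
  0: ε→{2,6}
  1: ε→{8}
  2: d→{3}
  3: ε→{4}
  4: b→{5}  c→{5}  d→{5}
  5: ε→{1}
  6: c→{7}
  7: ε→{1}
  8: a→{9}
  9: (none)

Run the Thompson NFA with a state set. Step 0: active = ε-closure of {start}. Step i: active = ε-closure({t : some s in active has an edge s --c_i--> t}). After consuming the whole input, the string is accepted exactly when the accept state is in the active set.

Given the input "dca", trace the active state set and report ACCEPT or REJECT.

initial (ε-close {0}): {0,2,6}
'd' @ 1: {3,4}
'c' @ 2: {1,5,8}
'a' @ 3: {9}  (accept∈set)
final: {9}; accept 9 in set

Answer: ACCEPT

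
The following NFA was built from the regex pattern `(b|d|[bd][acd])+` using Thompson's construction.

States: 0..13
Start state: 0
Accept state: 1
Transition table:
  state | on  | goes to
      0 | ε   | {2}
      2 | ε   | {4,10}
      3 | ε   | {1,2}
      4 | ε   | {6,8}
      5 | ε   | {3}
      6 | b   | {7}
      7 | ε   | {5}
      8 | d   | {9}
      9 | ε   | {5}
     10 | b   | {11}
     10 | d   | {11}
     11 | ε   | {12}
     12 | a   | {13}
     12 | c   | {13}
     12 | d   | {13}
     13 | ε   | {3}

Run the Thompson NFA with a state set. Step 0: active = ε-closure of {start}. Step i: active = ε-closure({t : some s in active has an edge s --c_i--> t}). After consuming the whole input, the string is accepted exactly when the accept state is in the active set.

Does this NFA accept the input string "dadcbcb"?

Answer: ACCEPT

Derivation:
start: ε-closure({0}) = {0,2,4,6,8,10}
'd' @ 1: {1,2,3,4,5,6,8,9,10,11,12}  ✓accept
'a' @ 2: {1,2,3,4,6,8,10,13}  ✓accept
'd' @ 3: {1,2,3,4,5,6,8,9,10,11,12}  ✓accept
'c' @ 4: {1,2,3,4,6,8,10,13}  ✓accept
'b' @ 5: {1,2,3,4,5,6,7,8,10,11,12}  ✓accept
'c' @ 6: {1,2,3,4,6,8,10,13}  ✓accept
'b' @ 7: {1,2,3,4,5,6,7,8,10,11,12}  ✓accept
final: {1,2,3,4,5,6,7,8,10,11,12}; accept 1 in set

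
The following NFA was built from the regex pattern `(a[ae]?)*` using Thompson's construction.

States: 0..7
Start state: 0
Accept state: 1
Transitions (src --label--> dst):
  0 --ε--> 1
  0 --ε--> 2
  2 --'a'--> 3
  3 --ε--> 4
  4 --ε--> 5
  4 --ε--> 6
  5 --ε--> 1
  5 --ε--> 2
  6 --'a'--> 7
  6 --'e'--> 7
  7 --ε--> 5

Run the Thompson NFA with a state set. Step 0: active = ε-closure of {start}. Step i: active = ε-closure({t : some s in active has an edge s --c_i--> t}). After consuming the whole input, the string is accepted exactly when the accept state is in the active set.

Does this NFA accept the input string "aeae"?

Answer: ACCEPT

Derivation:
initial (ε-close {0}): {0,1,2}
'a' @ 1: {1,2,3,4,5,6}  (accept∈set)
'e' @ 2: {1,2,5,7}  (accept∈set)
'a' @ 3: {1,2,3,4,5,6}  (accept∈set)
'e' @ 4: {1,2,5,7}  (accept∈set)
after full input: {1,2,5,7}  (accept=1 in)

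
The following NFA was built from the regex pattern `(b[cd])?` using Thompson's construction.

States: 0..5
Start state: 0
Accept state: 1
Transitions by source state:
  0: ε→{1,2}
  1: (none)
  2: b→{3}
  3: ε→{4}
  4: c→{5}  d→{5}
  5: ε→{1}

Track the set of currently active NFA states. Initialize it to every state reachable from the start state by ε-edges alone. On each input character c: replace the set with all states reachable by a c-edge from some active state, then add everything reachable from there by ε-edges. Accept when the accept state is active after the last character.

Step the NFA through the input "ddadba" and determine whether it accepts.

start: ε-closure({0}) = {0,1,2}
'd' @ 1: {}  — state set empty
rest 'dadba' ignored (set empty)
end set {} — state 1 not in

Answer: REJECT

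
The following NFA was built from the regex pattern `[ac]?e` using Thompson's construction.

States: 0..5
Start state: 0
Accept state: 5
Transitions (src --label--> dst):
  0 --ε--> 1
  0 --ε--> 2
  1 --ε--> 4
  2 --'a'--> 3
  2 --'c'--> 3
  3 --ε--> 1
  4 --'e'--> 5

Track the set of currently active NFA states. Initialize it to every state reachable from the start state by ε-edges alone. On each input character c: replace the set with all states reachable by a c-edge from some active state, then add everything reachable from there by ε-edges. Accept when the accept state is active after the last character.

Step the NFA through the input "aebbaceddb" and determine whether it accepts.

start: ε-closure({0}) = {0,1,2,4}
'a' @ 1: {1,3,4}
'e' @ 2: {5}  ✓accept
'b' @ 3: {}  — dead — no transitions
rest 'baceddb' ignored (set empty)
end set {} — state 5 not in

Answer: REJECT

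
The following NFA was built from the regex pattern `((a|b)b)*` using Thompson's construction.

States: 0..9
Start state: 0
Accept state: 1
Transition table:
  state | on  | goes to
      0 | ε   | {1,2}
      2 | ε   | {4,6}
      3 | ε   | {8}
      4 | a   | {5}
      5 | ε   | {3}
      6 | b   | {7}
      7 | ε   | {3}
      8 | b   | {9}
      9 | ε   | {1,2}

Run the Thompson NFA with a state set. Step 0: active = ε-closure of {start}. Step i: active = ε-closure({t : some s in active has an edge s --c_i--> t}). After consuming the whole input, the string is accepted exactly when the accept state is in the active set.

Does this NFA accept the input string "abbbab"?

initial (ε-close {0}): {0,1,2,4,6}
'a' @ 1: {3,5,8}
'b' @ 2: {1,2,4,6,9}  [accepting]
'b' @ 3: {3,7,8}
'b' @ 4: {1,2,4,6,9}  [accepting]
'a' @ 5: {3,5,8}
'b' @ 6: {1,2,4,6,9}  [accepting]
final: {1,2,4,6,9}; accept 1 in set

Answer: ACCEPT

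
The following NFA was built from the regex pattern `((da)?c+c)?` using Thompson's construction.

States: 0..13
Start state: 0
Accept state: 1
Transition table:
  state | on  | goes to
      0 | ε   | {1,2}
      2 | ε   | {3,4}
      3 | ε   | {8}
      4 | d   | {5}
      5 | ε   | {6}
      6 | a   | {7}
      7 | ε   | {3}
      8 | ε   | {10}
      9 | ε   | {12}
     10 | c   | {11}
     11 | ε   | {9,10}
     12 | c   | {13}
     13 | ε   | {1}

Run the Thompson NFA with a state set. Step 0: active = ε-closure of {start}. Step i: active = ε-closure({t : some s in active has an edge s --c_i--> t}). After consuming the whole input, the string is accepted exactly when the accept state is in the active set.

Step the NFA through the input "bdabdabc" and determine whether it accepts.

Answer: REJECT

Derivation:
start: ε-closure({0}) = {0,1,2,3,4,8,10}
'b' @ 1: {}  — no active states
rest 'dabdabc' ignored (set empty)
final: {}; accept 1 not in set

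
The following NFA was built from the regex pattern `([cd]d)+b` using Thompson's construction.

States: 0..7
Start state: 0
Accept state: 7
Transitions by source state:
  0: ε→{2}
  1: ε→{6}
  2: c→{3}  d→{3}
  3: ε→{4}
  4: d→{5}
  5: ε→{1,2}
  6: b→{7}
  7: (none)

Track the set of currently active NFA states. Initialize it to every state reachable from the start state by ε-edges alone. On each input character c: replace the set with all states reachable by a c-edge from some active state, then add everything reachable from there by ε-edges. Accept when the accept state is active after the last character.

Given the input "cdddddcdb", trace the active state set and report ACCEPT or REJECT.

Answer: ACCEPT

Trace:
start: ε-closure({0}) = {0,2}
'c' @ 1: {3,4}
'd' @ 2: {1,2,5,6}
'd' @ 3: {3,4}
'd' @ 4: {1,2,5,6}
'd' @ 5: {3,4}
'd' @ 6: {1,2,5,6}
'c' @ 7: {3,4}
'd' @ 8: {1,2,5,6}
'b' @ 9: {7}  [accepting]
final: {7}; accept 7 in set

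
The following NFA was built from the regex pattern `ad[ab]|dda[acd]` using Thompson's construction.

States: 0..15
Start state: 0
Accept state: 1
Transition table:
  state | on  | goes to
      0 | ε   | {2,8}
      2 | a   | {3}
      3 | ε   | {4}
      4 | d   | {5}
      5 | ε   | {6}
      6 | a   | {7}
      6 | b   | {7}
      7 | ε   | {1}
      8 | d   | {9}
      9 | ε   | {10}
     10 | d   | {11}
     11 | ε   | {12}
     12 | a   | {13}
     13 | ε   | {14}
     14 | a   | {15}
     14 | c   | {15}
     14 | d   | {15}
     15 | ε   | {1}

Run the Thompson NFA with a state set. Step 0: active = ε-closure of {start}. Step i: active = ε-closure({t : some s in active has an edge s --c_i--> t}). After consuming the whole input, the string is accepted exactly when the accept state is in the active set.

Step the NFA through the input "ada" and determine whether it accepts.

Answer: ACCEPT

Trace:
initial (ε-close {0}): {0,2,8}
'a' @ 1: {3,4}
'd' @ 2: {5,6}
'a' @ 3: {1,7}  (accept∈set)
after full input: {1,7}  (accept=1 in)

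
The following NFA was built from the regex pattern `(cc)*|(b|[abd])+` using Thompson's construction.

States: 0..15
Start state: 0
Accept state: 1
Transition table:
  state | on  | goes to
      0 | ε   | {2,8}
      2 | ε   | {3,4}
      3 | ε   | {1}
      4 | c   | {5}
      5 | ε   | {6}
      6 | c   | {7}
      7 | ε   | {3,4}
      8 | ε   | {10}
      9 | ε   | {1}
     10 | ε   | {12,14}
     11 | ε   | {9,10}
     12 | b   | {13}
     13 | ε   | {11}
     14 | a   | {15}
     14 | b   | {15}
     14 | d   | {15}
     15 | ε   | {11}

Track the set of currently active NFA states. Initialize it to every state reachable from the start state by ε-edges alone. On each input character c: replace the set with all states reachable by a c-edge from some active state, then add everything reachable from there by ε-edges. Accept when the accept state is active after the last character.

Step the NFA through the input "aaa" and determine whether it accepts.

S₀ = ε-closure({0}) = {0,1,2,3,4,8,10,12,14}
'a' @ 1: {1,9,10,11,12,14,15}  (accept∈set)
'a' @ 2: {1,9,10,11,12,14,15}  (accept∈set)
'a' @ 3: {1,9,10,11,12,14,15}  (accept∈set)
end set {1,9,10,11,12,14,15} — state 1 in

Answer: ACCEPT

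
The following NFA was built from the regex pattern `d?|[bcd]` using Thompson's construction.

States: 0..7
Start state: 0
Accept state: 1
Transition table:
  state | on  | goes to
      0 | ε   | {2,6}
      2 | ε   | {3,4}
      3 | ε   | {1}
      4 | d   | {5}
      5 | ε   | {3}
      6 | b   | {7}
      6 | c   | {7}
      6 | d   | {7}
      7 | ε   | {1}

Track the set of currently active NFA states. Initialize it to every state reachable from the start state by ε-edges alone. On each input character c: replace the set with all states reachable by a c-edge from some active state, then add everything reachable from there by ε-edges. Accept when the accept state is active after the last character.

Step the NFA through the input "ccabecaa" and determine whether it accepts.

start: ε-closure({0}) = {0,1,2,3,4,6}
'c' @ 1: {1,7}  [accepting]
'c' @ 2: {}  — state set empty
rest 'abecaa' ignored (set empty)
after full input: {}  (accept=1 not in)

Answer: REJECT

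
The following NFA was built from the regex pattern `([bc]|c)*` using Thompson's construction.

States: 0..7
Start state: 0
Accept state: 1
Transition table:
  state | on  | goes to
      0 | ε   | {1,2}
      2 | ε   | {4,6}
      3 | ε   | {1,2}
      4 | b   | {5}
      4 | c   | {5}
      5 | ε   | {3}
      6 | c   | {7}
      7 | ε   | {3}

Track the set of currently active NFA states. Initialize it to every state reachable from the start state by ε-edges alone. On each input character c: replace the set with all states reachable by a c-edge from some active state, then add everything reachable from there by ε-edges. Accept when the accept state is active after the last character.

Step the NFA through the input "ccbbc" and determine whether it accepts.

S₀ = ε-closure({0}) = {0,1,2,4,6}
'c' @ 1: {1,2,3,4,5,6,7}  [accepting]
'c' @ 2: {1,2,3,4,5,6,7}  [accepting]
'b' @ 3: {1,2,3,4,5,6}  [accepting]
'b' @ 4: {1,2,3,4,5,6}  [accepting]
'c' @ 5: {1,2,3,4,5,6,7}  [accepting]
after full input: {1,2,3,4,5,6,7}  (accept=1 in)

Answer: ACCEPT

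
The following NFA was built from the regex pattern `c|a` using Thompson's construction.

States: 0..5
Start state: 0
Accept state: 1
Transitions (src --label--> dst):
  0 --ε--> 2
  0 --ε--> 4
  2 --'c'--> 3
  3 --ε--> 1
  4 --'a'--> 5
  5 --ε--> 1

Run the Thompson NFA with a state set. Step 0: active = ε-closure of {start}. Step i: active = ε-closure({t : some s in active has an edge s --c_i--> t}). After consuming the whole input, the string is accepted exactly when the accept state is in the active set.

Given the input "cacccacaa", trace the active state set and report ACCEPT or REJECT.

S₀ = ε-closure({0}) = {0,2,4}
'c' @ 1: {1,3}  ✓accept
'a' @ 2: {}  — state set empty
rest 'cccacaa' ignored (set empty)
end set {} — state 1 not in

Answer: REJECT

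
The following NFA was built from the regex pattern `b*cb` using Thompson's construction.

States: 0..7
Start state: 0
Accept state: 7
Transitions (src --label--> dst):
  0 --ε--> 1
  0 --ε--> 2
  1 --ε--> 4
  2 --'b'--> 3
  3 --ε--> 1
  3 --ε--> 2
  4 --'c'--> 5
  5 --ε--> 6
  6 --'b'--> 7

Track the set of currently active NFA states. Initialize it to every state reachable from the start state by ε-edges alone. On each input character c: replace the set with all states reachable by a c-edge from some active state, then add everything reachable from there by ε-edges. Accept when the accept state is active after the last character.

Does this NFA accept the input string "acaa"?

Answer: REJECT

Trace:
initial (ε-close {0}): {0,1,2,4}
'a' @ 1: {}  — dead — no transitions
rest 'caa' ignored (set empty)
end set {} — state 7 not in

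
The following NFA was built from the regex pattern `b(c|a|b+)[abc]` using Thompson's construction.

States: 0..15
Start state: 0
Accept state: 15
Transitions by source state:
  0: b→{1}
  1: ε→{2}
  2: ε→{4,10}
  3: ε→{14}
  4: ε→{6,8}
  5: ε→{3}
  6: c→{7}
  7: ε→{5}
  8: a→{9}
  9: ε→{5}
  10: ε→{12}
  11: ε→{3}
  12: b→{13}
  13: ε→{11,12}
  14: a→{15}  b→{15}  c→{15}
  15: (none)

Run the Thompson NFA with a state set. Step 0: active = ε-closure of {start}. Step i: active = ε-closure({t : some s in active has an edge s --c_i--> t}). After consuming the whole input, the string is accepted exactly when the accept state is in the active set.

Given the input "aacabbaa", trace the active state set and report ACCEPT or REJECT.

Answer: REJECT

Steps:
initial (ε-close {0}): {0}
'a' @ 1: {}  — no active states
rest 'acabbaa' ignored (set empty)
final: {}; accept 15 not in set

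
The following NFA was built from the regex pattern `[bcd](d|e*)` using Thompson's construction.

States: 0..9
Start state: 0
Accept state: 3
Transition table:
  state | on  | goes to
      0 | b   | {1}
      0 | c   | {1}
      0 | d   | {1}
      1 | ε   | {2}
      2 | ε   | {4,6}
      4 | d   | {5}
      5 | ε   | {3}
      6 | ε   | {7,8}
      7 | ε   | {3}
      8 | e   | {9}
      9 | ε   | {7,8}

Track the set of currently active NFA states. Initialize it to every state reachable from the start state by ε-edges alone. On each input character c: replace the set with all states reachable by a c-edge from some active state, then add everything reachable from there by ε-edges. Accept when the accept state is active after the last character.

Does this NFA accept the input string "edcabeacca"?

start: ε-closure({0}) = {0}
'e' @ 1: {}  — dead — no transitions
rest 'dcabeacca' ignored (set empty)
final: {}; accept 3 not in set

Answer: REJECT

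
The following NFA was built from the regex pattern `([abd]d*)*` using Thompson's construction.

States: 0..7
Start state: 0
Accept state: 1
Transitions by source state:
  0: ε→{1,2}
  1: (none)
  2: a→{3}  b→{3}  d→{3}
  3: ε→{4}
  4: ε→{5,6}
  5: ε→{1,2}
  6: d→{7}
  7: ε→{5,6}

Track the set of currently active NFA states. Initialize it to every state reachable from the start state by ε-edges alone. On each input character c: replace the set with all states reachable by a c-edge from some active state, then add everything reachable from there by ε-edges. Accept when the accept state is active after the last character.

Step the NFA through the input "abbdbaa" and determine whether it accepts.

S₀ = ε-closure({0}) = {0,1,2}
'a' @ 1: {1,2,3,4,5,6}  (accept∈set)
'b' @ 2: {1,2,3,4,5,6}  (accept∈set)
'b' @ 3: {1,2,3,4,5,6}  (accept∈set)
'd' @ 4: {1,2,3,4,5,6,7}  (accept∈set)
'b' @ 5: {1,2,3,4,5,6}  (accept∈set)
'a' @ 6: {1,2,3,4,5,6}  (accept∈set)
'a' @ 7: {1,2,3,4,5,6}  (accept∈set)
final: {1,2,3,4,5,6}; accept 1 in set

Answer: ACCEPT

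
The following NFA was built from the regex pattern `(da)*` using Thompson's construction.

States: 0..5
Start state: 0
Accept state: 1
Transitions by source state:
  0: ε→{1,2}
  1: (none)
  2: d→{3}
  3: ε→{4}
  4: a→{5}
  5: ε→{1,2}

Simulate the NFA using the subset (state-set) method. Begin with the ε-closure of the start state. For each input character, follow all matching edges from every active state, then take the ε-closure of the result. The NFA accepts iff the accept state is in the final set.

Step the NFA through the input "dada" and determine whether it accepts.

S₀ = ε-closure({0}) = {0,1,2}
'd' @ 1: {3,4}
'a' @ 2: {1,2,5}  ✓accept
'd' @ 3: {3,4}
'a' @ 4: {1,2,5}  ✓accept
end set {1,2,5} — state 1 in

Answer: ACCEPT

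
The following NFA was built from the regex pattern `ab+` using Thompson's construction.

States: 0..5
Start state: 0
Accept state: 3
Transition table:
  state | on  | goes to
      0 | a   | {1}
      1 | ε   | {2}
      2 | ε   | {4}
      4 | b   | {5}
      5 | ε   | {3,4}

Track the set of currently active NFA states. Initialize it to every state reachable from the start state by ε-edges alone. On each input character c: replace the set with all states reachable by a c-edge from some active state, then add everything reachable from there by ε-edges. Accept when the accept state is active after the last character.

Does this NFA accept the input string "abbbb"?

start: ε-closure({0}) = {0}
'a' @ 1: {1,2,4}
'b' @ 2: {3,4,5}  (accept∈set)
'b' @ 3: {3,4,5}  (accept∈set)
'b' @ 4: {3,4,5}  (accept∈set)
'b' @ 5: {3,4,5}  (accept∈set)
end set {3,4,5} — state 3 in

Answer: ACCEPT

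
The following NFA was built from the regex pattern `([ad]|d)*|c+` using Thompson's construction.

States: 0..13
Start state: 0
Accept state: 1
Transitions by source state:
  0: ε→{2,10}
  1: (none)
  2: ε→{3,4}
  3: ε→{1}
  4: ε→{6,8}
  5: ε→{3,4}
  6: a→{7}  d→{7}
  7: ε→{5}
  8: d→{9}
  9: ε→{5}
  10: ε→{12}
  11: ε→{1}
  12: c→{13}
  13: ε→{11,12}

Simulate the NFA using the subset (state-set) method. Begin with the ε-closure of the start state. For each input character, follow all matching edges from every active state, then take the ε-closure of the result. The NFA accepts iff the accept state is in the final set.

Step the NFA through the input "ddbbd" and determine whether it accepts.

Answer: REJECT

Trace:
start: ε-closure({0}) = {0,1,2,3,4,6,8,10,12}
'd' @ 1: {1,3,4,5,6,7,8,9}  [accepting]
'd' @ 2: {1,3,4,5,6,7,8,9}  [accepting]
'b' @ 3: {}  — dead — no transitions
rest 'bd' ignored (set empty)
final: {}; accept 1 not in set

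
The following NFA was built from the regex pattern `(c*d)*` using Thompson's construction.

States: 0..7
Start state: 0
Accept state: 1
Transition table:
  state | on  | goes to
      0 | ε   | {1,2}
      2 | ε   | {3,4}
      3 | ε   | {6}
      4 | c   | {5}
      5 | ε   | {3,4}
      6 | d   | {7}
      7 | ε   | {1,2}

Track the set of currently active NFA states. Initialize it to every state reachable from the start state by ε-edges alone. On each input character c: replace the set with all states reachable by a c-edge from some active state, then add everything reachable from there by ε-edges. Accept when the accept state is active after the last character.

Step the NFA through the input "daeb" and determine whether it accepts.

S₀ = ε-closure({0}) = {0,1,2,3,4,6}
'd' @ 1: {1,2,3,4,6,7}  [accepting]
'a' @ 2: {}  — dead — no transitions
rest 'eb' ignored (set empty)
after full input: {}  (accept=1 not in)

Answer: REJECT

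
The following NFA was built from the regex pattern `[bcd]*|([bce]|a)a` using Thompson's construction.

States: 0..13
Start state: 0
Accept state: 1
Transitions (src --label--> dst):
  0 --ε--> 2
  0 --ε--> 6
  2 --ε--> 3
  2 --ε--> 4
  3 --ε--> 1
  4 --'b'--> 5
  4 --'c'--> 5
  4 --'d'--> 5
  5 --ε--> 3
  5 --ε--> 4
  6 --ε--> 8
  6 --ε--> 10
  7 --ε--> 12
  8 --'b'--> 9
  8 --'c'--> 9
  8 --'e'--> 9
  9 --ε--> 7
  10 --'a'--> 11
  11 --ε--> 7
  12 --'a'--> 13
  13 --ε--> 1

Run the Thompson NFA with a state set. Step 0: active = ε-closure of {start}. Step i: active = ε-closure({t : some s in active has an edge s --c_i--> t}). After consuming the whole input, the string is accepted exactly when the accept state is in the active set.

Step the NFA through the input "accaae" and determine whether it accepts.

Answer: REJECT

Derivation:
S₀ = ε-closure({0}) = {0,1,2,3,4,6,8,10}
'a' @ 1: {7,11,12}
'c' @ 2: {}  — state set empty
rest 'caae' ignored (set empty)
end set {} — state 1 not in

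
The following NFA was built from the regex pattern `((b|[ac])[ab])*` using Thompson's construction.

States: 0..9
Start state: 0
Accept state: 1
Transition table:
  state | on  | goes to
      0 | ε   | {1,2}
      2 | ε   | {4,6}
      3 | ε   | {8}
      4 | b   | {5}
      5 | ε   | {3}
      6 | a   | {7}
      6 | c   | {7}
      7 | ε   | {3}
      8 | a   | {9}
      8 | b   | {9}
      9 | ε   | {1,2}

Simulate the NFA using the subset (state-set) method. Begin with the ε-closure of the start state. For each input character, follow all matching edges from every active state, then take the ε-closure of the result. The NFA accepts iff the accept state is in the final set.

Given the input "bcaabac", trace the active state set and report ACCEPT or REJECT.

start: ε-closure({0}) = {0,1,2,4,6}
'b' @ 1: {3,5,8}
'c' @ 2: {}  — dead — no transitions
rest 'aabac' ignored (set empty)
end set {} — state 1 not in

Answer: REJECT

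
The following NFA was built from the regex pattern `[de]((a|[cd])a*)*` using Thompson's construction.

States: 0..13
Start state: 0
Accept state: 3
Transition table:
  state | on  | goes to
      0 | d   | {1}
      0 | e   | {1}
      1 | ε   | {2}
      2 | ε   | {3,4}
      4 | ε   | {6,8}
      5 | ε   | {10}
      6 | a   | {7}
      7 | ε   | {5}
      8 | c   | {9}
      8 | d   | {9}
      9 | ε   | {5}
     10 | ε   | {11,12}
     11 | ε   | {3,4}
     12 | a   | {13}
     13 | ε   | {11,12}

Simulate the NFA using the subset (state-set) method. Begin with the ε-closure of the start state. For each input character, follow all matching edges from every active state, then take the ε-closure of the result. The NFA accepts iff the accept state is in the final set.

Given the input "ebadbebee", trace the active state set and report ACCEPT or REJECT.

initial (ε-close {0}): {0}
'e' @ 1: {1,2,3,4,6,8}  ✓accept
'b' @ 2: {}  — no active states
rest 'adbebee' ignored (set empty)
end set {} — state 3 not in

Answer: REJECT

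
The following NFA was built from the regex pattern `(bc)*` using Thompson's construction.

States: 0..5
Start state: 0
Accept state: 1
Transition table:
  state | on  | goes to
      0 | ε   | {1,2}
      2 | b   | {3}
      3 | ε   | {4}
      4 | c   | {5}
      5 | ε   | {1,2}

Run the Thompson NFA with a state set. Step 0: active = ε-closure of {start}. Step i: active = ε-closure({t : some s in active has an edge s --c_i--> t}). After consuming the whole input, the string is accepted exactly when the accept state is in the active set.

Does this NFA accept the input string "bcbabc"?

initial (ε-close {0}): {0,1,2}
'b' @ 1: {3,4}
'c' @ 2: {1,2,5}  ✓accept
'b' @ 3: {3,4}
'a' @ 4: {}  — no active states
rest 'bc' ignored (set empty)
end set {} — state 1 not in

Answer: REJECT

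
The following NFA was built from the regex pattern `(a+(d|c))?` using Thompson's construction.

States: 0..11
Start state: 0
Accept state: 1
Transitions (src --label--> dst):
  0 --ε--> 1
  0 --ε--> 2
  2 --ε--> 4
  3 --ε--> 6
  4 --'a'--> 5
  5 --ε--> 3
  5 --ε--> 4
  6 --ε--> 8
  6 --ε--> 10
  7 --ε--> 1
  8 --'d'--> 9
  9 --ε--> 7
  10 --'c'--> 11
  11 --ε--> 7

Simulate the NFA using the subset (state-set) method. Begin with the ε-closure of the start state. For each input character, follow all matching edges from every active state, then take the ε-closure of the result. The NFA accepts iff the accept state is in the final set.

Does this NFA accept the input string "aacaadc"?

start: ε-closure({0}) = {0,1,2,4}
'a' @ 1: {3,4,5,6,8,10}
'a' @ 2: {3,4,5,6,8,10}
'c' @ 3: {1,7,11}  [accepting]
'a' @ 4: {}  — dead — no transitions
rest 'adc' ignored (set empty)
after full input: {}  (accept=1 not in)

Answer: REJECT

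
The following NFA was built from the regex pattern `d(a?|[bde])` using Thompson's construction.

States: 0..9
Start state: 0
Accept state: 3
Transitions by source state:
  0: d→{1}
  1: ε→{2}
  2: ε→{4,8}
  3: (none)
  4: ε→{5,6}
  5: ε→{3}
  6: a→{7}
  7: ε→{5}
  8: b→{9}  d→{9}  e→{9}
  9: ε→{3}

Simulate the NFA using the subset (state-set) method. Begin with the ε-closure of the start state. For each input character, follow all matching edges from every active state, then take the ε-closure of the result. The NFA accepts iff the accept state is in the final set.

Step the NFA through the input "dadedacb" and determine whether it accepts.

S₀ = ε-closure({0}) = {0}
'd' @ 1: {1,2,3,4,5,6,8}  ✓accept
'a' @ 2: {3,5,7}  ✓accept
'd' @ 3: {}  — no active states
rest 'edacb' ignored (set empty)
end set {} — state 3 not in

Answer: REJECT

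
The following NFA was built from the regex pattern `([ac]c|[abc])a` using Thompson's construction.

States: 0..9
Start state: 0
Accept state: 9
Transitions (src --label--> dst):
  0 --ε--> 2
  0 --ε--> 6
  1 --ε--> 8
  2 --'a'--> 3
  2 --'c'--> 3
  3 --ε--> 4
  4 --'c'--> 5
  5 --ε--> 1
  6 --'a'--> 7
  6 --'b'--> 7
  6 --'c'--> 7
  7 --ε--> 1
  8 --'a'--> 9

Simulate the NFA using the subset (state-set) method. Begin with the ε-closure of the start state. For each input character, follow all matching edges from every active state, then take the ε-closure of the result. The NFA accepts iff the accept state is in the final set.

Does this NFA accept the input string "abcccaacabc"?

start: ε-closure({0}) = {0,2,6}
'a' @ 1: {1,3,4,7,8}
'b' @ 2: {}  — state set empty
rest 'cccaacabc' ignored (set empty)
after full input: {}  (accept=9 not in)

Answer: REJECT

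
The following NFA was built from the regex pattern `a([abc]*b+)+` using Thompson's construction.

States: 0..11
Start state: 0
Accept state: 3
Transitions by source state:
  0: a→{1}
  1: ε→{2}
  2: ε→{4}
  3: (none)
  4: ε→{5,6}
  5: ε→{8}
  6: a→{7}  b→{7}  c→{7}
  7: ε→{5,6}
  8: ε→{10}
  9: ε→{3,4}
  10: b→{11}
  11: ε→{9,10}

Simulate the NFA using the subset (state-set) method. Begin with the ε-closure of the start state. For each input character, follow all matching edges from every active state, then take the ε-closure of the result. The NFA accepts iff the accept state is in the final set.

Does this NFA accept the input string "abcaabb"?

Answer: ACCEPT

Trace:
start: ε-closure({0}) = {0}
'a' @ 1: {1,2,4,5,6,8,10}
'b' @ 2: {3,4,5,6,7,8,9,10,11}  [accepting]
'c' @ 3: {5,6,7,8,10}
'a' @ 4: {5,6,7,8,10}
'a' @ 5: {5,6,7,8,10}
'b' @ 6: {3,4,5,6,7,8,9,10,11}  [accepting]
'b' @ 7: {3,4,5,6,7,8,9,10,11}  [accepting]
end set {3,4,5,6,7,8,9,10,11} — state 3 in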